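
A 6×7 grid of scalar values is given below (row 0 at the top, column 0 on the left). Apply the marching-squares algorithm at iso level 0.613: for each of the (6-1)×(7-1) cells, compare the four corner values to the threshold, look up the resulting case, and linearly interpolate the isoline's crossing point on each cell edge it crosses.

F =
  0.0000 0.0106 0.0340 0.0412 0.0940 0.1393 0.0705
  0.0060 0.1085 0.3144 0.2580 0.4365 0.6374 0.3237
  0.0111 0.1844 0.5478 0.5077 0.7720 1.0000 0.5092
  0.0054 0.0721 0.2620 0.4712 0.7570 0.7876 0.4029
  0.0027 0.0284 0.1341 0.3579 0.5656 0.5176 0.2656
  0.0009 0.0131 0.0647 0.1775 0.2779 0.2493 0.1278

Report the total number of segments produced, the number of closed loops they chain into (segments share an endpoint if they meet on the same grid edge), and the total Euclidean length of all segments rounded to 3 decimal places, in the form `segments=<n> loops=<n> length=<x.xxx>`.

segments=10 loops=1 length=8.000

cell (0,4): code 0100 → (0.951,5.000)–(1.000,4.879)
cell (0,5): code 1000 → (1.000,5.078)–(0.951,5.000)
cell (1,3): code 0100 → (1.526,4.000)–(2.000,3.398)
cell (1,4): code 1110 → (1.000,4.879)–(1.526,4.000)
cell (1,5): code 1001 → (2.000,5.789)–(1.000,5.078)
cell (2,3): code 0110 → (2.000,3.398)–(3.000,3.496)
cell (2,5): code 1001 → (3.000,5.454)–(2.000,5.789)
cell (3,3): code 0010 → (3.000,3.496)–(3.752,4.000)
cell (3,4): code 0011 → (3.752,4.000)–(3.647,5.000)
cell (3,5): code 0001 → (3.647,5.000)–(3.000,5.454)
total: 10 segments, chained into 1 closed loop(s), length Σ = 7.999940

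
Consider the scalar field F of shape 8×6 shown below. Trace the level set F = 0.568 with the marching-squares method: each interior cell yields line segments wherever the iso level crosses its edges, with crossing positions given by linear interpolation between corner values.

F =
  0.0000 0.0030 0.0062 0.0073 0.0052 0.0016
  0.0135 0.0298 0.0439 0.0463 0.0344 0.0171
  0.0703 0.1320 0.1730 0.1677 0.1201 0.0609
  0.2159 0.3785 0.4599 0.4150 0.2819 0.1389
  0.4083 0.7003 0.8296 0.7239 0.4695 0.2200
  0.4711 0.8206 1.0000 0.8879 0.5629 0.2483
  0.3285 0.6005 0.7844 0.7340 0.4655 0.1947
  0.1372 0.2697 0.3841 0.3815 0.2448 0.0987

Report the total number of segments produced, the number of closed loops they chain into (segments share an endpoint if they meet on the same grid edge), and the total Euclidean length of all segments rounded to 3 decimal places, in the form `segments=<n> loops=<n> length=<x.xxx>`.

segments=12 loops=1 length=10.832

cell (3,0): code 0100 → (3.589,1.000)–(4.000,0.547)
cell (3,1): code 1100 → (3.292,2.000)–(3.589,1.000)
cell (3,2): code 1100 → (3.495,3.000)–(3.292,2.000)
cell (3,3): code 1000 → (4.000,3.613)–(3.495,3.000)
cell (4,0): code 0110 → (4.000,0.547)–(5.000,0.277)
cell (4,3): code 1001 → (5.000,3.984)–(4.000,3.613)
cell (5,0): code 0110 → (5.000,0.277)–(6.000,0.881)
cell (5,3): code 1001 → (6.000,3.618)–(5.000,3.984)
cell (6,0): code 0010 → (6.000,0.881)–(6.098,1.000)
cell (6,1): code 0011 → (6.098,1.000)–(6.541,2.000)
cell (6,2): code 0011 → (6.541,2.000)–(6.471,3.000)
cell (6,3): code 0001 → (6.471,3.000)–(6.000,3.618)
total: 12 segments, chained into 1 closed loop(s), length Σ = 10.832113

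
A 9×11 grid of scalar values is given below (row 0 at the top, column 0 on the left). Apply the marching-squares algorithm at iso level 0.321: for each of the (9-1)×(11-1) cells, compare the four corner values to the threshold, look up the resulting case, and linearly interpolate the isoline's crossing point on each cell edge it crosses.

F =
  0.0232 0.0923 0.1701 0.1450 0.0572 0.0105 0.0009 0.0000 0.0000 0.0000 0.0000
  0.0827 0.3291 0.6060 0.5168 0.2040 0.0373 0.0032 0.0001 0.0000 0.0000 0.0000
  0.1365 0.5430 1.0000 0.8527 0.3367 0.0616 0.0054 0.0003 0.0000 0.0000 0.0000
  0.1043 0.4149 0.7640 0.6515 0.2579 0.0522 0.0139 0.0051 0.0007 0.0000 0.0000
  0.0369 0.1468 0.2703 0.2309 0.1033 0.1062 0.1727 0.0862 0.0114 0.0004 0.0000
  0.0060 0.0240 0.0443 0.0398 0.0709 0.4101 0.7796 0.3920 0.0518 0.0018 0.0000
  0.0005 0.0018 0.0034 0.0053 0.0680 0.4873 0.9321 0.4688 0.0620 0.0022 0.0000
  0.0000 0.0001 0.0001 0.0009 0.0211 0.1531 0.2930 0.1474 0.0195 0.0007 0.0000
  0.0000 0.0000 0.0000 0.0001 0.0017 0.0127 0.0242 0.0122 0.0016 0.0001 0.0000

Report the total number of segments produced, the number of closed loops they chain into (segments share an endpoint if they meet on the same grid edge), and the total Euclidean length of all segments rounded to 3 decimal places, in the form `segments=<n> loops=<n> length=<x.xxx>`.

cell (0,0): code 0100 → (0.966,1.000)–(1.000,0.967)
cell (0,1): code 1100 → (0.346,2.000)–(0.966,1.000)
cell (0,2): code 1100 → (0.473,3.000)–(0.346,2.000)
cell (0,3): code 1000 → (1.000,3.626)–(0.473,3.000)
cell (1,0): code 0110 → (1.000,0.967)–(2.000,0.454)
cell (1,3): code 1101 → (1.882,4.000)–(1.000,3.626)
cell (1,4): code 1000 → (2.000,4.057)–(1.882,4.000)
cell (2,0): code 0110 → (2.000,0.454)–(3.000,0.698)
cell (2,3): code 1011 → (3.000,3.840)–(2.199,4.000)
cell (2,4): code 0001 → (2.199,4.000)–(2.000,4.057)
cell (3,0): code 0010 → (3.000,0.698)–(3.350,1.000)
cell (3,1): code 0011 → (3.350,1.000)–(3.897,2.000)
cell (3,2): code 0011 → (3.897,2.000)–(3.786,3.000)
cell (3,3): code 0001 → (3.786,3.000)–(3.000,3.840)
cell (4,4): code 0100 → (4.707,5.000)–(5.000,4.737)
cell (4,5): code 1100 → (4.244,6.000)–(4.707,5.000)
cell (4,6): code 1100 → (4.768,7.000)–(4.244,6.000)
cell (4,7): code 1000 → (5.000,7.209)–(4.768,7.000)
cell (5,4): code 0110 → (5.000,4.737)–(6.000,4.603)
cell (5,7): code 1001 → (6.000,7.363)–(5.000,7.209)
cell (6,4): code 0010 → (6.000,4.603)–(6.498,5.000)
cell (6,5): code 0011 → (6.498,5.000)–(6.956,6.000)
cell (6,6): code 0011 → (6.956,6.000)–(6.460,7.000)
cell (6,7): code 0001 → (6.460,7.000)–(6.000,7.363)
total: 24 segments, chained into 2 closed loop(s), length Σ = 19.471046

segments=24 loops=2 length=19.471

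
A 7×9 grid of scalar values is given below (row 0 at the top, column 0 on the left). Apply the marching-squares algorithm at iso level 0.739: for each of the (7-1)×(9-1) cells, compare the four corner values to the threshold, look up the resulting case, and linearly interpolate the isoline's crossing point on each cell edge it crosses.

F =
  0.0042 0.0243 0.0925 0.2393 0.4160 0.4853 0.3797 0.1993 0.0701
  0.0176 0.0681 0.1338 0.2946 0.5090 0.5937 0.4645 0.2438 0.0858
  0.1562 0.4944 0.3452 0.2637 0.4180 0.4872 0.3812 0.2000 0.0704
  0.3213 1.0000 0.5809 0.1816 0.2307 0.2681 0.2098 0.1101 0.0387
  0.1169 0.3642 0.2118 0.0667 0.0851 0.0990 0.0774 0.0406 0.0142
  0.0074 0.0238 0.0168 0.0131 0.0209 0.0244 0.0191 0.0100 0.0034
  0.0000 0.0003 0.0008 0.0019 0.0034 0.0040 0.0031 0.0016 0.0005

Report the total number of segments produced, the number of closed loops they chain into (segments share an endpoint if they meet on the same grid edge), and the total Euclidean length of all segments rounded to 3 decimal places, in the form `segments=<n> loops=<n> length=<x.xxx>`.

cell (2,0): code 0100 → (2.484,1.000)–(3.000,0.615)
cell (2,1): code 1000 → (3.000,1.623)–(2.484,1.000)
cell (3,0): code 0010 → (3.000,0.615)–(3.411,1.000)
cell (3,1): code 0001 → (3.411,1.000)–(3.000,1.623)
total: 4 segments, chained into 1 closed loop(s), length Σ = 2.760994

segments=4 loops=1 length=2.761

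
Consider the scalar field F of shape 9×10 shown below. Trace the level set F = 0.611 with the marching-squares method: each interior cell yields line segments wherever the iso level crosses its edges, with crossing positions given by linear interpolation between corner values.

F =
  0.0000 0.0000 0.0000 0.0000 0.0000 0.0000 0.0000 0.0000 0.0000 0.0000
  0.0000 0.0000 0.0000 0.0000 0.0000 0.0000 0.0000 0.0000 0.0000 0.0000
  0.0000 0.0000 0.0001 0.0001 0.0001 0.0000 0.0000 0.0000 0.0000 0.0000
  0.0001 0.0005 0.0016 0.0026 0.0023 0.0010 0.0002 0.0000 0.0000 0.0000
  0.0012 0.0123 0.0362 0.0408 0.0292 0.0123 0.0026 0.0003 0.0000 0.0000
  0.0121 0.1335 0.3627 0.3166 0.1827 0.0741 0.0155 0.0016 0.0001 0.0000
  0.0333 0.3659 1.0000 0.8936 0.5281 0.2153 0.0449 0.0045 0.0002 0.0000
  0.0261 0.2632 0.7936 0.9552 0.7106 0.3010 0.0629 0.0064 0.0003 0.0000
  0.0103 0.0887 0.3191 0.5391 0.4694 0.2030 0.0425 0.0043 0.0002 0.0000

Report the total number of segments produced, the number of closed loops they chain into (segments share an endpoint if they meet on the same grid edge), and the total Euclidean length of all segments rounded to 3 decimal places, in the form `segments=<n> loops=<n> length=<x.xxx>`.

segments=10 loops=1 length=8.100

cell (5,1): code 0100 → (5.390,2.000)–(6.000,1.387)
cell (5,2): code 1100 → (5.510,3.000)–(5.390,2.000)
cell (5,3): code 1000 → (6.000,3.773)–(5.510,3.000)
cell (6,1): code 0110 → (6.000,1.387)–(7.000,1.656)
cell (6,3): code 1101 → (6.454,4.000)–(6.000,3.773)
cell (6,4): code 1000 → (7.000,4.243)–(6.454,4.000)
cell (7,1): code 0010 → (7.000,1.656)–(7.385,2.000)
cell (7,2): code 0011 → (7.385,2.000)–(7.827,3.000)
cell (7,3): code 0011 → (7.827,3.000)–(7.413,4.000)
cell (7,4): code 0001 → (7.413,4.000)–(7.000,4.243)
total: 10 segments, chained into 1 closed loop(s), length Σ = 8.100155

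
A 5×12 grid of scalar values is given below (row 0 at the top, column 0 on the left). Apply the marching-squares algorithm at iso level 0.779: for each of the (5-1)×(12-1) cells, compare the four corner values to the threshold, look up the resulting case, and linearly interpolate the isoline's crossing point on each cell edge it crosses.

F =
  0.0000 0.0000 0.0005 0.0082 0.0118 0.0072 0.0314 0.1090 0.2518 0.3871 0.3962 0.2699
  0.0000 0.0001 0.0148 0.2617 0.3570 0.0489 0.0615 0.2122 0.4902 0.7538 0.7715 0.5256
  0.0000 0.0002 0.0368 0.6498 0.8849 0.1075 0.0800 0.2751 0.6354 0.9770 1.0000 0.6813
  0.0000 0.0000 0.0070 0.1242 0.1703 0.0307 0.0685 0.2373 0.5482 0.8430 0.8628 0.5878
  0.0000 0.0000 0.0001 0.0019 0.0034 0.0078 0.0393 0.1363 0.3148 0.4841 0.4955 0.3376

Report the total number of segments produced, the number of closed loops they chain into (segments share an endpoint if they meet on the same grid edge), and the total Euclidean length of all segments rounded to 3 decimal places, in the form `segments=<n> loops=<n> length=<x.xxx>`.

segments=12 loops=2 length=8.463

cell (1,3): code 0100 → (1.799,4.000)–(2.000,3.550)
cell (1,4): code 1000 → (2.000,4.136)–(1.799,4.000)
cell (1,8): code 0100 → (1.113,9.000)–(2.000,8.420)
cell (1,9): code 1100 → (1.033,10.000)–(1.113,9.000)
cell (1,10): code 1000 → (2.000,10.693)–(1.033,10.000)
cell (2,3): code 0010 → (2.000,3.550)–(2.148,4.000)
cell (2,4): code 0001 → (2.148,4.000)–(2.000,4.136)
cell (2,8): code 0110 → (2.000,8.420)–(3.000,8.783)
cell (2,10): code 1001 → (3.000,10.305)–(2.000,10.693)
cell (3,8): code 0010 → (3.000,8.783)–(3.178,9.000)
cell (3,9): code 0011 → (3.178,9.000)–(3.228,10.000)
cell (3,10): code 0001 → (3.228,10.000)–(3.000,10.305)
total: 12 segments, chained into 2 closed loop(s), length Σ = 8.463466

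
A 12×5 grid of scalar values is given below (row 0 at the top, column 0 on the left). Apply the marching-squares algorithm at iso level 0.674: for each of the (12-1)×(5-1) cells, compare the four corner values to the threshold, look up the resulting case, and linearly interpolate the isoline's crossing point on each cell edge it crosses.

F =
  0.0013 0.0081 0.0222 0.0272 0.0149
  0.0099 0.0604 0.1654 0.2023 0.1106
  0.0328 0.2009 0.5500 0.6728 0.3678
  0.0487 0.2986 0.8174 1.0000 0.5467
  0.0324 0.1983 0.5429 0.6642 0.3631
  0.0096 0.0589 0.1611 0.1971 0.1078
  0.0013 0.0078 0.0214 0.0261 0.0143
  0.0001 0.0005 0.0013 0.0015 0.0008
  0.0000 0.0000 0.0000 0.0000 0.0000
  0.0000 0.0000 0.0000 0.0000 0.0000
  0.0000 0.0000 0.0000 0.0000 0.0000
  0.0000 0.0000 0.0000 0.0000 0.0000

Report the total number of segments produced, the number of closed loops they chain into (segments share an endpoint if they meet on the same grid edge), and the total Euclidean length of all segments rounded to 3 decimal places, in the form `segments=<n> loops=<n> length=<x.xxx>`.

segments=6 loops=1 length=5.828

cell (2,1): code 0100 → (2.464,2.000)–(3.000,1.724)
cell (2,2): code 1100 → (2.004,3.000)–(2.464,2.000)
cell (2,3): code 1000 → (3.000,3.719)–(2.004,3.000)
cell (3,1): code 0010 → (3.000,1.724)–(3.522,2.000)
cell (3,2): code 0011 → (3.522,2.000)–(3.971,3.000)
cell (3,3): code 0001 → (3.971,3.000)–(3.000,3.719)
total: 6 segments, chained into 1 closed loop(s), length Σ = 5.827975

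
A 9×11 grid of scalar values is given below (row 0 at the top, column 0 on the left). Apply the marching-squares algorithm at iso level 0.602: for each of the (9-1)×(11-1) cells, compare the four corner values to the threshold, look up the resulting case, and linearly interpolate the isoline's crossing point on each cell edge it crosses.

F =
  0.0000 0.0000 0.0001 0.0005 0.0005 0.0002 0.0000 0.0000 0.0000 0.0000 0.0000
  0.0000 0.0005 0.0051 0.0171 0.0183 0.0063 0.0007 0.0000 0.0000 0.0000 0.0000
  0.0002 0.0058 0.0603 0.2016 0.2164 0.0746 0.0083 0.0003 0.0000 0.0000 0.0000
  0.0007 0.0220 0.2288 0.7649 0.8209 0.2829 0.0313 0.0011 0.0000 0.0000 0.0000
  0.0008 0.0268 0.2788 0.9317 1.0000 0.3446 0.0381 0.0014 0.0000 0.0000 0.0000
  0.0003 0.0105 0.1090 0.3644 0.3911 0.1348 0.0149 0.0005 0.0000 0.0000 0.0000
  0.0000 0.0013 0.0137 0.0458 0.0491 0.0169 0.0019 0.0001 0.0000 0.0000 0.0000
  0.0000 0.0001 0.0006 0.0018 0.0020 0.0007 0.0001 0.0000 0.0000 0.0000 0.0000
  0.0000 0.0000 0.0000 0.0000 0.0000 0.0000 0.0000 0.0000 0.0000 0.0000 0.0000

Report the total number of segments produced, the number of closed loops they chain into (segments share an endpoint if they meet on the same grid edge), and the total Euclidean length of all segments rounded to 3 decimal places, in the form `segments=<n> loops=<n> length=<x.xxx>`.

segments=8 loops=1 length=6.671

cell (2,2): code 0100 → (2.711,3.000)–(3.000,2.696)
cell (2,3): code 1100 → (2.638,4.000)–(2.711,3.000)
cell (2,4): code 1000 → (3.000,4.407)–(2.638,4.000)
cell (3,2): code 0110 → (3.000,2.696)–(4.000,2.495)
cell (3,4): code 1001 → (4.000,4.607)–(3.000,4.407)
cell (4,2): code 0010 → (4.000,2.495)–(4.581,3.000)
cell (4,3): code 0011 → (4.581,3.000)–(4.654,4.000)
cell (4,4): code 0001 → (4.654,4.000)–(4.000,4.607)
total: 8 segments, chained into 1 closed loop(s), length Σ = 6.671447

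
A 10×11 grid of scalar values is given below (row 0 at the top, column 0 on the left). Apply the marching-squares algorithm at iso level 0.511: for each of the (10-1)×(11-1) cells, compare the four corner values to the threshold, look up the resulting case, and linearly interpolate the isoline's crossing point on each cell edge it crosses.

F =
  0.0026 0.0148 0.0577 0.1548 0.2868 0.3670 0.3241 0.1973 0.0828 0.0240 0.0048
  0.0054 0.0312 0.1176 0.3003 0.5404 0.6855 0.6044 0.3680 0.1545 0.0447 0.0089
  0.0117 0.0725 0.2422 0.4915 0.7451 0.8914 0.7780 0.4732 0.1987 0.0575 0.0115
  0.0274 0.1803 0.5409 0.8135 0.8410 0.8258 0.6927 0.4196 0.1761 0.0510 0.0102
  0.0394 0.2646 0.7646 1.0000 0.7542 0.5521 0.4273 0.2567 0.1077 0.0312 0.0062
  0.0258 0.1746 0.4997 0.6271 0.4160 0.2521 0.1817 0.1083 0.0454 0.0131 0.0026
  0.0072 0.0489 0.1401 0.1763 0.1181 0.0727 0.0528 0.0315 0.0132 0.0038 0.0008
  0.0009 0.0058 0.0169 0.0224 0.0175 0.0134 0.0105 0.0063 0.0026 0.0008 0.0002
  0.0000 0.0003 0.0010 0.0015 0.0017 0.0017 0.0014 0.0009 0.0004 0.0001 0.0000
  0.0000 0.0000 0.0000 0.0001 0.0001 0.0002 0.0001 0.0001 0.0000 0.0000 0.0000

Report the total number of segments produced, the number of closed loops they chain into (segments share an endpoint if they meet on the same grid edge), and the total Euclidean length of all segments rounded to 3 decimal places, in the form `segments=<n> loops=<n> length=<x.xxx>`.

segments=20 loops=1 length=15.306

cell (0,3): code 0100 → (0.884,4.000)–(1.000,3.878)
cell (0,4): code 1100 → (0.452,5.000)–(0.884,4.000)
cell (0,5): code 1100 → (0.667,6.000)–(0.452,5.000)
cell (0,6): code 1000 → (1.000,6.395)–(0.667,6.000)
cell (1,3): code 0110 → (1.000,3.878)–(2.000,3.077)
cell (1,6): code 1001 → (2.000,6.876)–(1.000,6.395)
cell (2,1): code 0100 → (2.900,2.000)–(3.000,1.917)
cell (2,2): code 1100 → (2.061,3.000)–(2.900,2.000)
cell (2,3): code 1110 → (2.000,3.077)–(2.061,3.000)
cell (2,6): code 1001 → (3.000,6.665)–(2.000,6.876)
cell (3,1): code 0110 → (3.000,1.917)–(4.000,1.493)
cell (3,5): code 1011 → (4.000,5.329)–(3.685,6.000)
cell (3,6): code 0001 → (3.685,6.000)–(3.000,6.665)
cell (4,1): code 0010 → (4.000,1.493)–(4.957,2.000)
cell (4,2): code 0111 → (4.957,2.000)–(5.000,2.089)
cell (4,3): code 1011 → (5.000,3.550)–(4.719,4.000)
cell (4,4): code 0011 → (4.719,4.000)–(4.137,5.000)
cell (4,5): code 0001 → (4.137,5.000)–(4.000,5.329)
cell (5,2): code 0010 → (5.000,2.089)–(5.258,3.000)
cell (5,3): code 0001 → (5.258,3.000)–(5.000,3.550)
total: 20 segments, chained into 1 closed loop(s), length Σ = 15.306018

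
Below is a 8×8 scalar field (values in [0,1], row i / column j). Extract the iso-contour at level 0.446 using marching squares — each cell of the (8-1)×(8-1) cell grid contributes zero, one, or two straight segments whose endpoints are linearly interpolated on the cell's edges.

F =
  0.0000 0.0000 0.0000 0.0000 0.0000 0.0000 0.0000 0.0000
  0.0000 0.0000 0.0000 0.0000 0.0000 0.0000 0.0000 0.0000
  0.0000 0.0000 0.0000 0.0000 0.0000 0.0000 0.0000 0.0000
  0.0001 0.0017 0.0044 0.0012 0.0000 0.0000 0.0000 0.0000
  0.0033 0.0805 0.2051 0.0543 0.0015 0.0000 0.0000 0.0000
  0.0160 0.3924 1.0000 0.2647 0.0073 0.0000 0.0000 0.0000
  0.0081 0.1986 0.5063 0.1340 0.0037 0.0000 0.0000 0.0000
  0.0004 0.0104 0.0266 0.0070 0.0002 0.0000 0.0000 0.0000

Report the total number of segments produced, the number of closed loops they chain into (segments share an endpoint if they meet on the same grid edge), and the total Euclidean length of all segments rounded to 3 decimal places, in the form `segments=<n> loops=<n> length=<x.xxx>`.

cell (4,1): code 0100 → (4.303,2.000)–(5.000,1.088)
cell (4,2): code 1000 → (5.000,2.753)–(4.303,2.000)
cell (5,1): code 0110 → (5.000,1.088)–(6.000,1.804)
cell (5,2): code 1001 → (6.000,2.162)–(5.000,2.753)
cell (6,1): code 0010 → (6.000,1.804)–(6.126,2.000)
cell (6,2): code 0001 → (6.126,2.000)–(6.000,2.162)
total: 6 segments, chained into 1 closed loop(s), length Σ = 5.003450

segments=6 loops=1 length=5.003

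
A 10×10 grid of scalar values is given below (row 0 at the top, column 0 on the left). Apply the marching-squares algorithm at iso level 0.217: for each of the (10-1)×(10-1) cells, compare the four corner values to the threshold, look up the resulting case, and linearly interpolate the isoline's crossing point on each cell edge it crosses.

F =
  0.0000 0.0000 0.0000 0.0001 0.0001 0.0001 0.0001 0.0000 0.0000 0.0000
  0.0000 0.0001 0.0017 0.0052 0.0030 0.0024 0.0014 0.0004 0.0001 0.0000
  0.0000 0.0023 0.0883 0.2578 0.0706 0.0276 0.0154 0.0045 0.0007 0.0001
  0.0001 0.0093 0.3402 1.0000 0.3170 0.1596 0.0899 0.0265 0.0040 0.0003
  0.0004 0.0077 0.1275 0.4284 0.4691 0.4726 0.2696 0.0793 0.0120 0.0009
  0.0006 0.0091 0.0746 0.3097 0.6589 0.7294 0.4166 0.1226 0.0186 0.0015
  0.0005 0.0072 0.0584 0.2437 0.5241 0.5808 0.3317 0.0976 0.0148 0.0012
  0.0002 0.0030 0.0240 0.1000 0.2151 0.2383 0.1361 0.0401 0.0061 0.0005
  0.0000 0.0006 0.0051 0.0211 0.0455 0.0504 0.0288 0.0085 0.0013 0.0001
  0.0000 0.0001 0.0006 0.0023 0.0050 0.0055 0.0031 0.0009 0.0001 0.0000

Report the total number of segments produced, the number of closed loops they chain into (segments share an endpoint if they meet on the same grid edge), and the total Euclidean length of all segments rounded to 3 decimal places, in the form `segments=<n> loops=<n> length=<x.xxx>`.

segments=22 loops=1 length=15.566

cell (1,2): code 0100 → (1.838,3.000)–(2.000,2.759)
cell (1,3): code 1000 → (2.000,3.218)–(1.838,3.000)
cell (2,1): code 0100 → (2.511,2.000)–(3.000,1.628)
cell (2,2): code 1110 → (2.000,2.759)–(2.511,2.000)
cell (2,3): code 1101 → (2.594,4.000)–(2.000,3.218)
cell (2,4): code 1000 → (3.000,4.635)–(2.594,4.000)
cell (3,1): code 0010 → (3.000,1.628)–(3.579,2.000)
cell (3,2): code 0111 → (3.579,2.000)–(4.000,2.297)
cell (3,4): code 1101 → (3.183,5.000)–(3.000,4.635)
cell (3,5): code 1100 → (3.707,6.000)–(3.183,5.000)
cell (3,6): code 1000 → (4.000,6.276)–(3.707,6.000)
cell (4,2): code 0110 → (4.000,2.297)–(5.000,2.606)
cell (4,6): code 1001 → (5.000,6.679)–(4.000,6.276)
cell (5,2): code 0110 → (5.000,2.606)–(6.000,2.856)
cell (5,6): code 1001 → (6.000,6.490)–(5.000,6.679)
cell (6,2): code 0010 → (6.000,2.856)–(6.186,3.000)
cell (6,3): code 0011 → (6.186,3.000)–(6.994,4.000)
cell (6,4): code 0111 → (6.994,4.000)–(7.000,4.082)
cell (6,5): code 1011 → (7.000,5.208)–(6.586,6.000)
cell (6,6): code 0001 → (6.586,6.000)–(6.000,6.490)
cell (7,4): code 0010 → (7.000,4.082)–(7.113,5.000)
cell (7,5): code 0001 → (7.113,5.000)–(7.000,5.208)
total: 22 segments, chained into 1 closed loop(s), length Σ = 15.566056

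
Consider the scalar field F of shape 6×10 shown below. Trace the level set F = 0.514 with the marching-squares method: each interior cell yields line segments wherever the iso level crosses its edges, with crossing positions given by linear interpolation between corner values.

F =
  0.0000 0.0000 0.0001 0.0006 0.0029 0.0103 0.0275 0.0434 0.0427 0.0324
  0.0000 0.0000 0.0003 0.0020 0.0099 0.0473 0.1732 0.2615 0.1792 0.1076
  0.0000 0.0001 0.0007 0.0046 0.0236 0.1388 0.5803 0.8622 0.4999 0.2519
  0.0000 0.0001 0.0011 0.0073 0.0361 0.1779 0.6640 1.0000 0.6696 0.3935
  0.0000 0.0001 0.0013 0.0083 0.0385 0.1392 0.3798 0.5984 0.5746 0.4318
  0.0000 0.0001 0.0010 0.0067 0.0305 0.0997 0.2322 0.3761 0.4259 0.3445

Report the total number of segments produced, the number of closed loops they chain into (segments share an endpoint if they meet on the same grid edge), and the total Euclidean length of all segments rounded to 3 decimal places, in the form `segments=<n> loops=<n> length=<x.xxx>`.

segments=12 loops=1 length=9.134

cell (1,5): code 0100 → (1.837,6.000)–(2.000,5.850)
cell (1,6): code 1100 → (1.420,7.000)–(1.837,6.000)
cell (1,7): code 1000 → (2.000,7.961)–(1.420,7.000)
cell (2,5): code 0110 → (2.000,5.850)–(3.000,5.691)
cell (2,7): code 1101 → (2.083,8.000)–(2.000,7.961)
cell (2,8): code 1000 → (3.000,8.564)–(2.083,8.000)
cell (3,5): code 0010 → (3.000,5.691)–(3.528,6.000)
cell (3,6): code 0111 → (3.528,6.000)–(4.000,6.614)
cell (3,8): code 1001 → (4.000,8.424)–(3.000,8.564)
cell (4,6): code 0010 → (4.000,6.614)–(4.380,7.000)
cell (4,7): code 0011 → (4.380,7.000)–(4.408,8.000)
cell (4,8): code 0001 → (4.408,8.000)–(4.000,8.424)
total: 12 segments, chained into 1 closed loop(s), length Σ = 9.133519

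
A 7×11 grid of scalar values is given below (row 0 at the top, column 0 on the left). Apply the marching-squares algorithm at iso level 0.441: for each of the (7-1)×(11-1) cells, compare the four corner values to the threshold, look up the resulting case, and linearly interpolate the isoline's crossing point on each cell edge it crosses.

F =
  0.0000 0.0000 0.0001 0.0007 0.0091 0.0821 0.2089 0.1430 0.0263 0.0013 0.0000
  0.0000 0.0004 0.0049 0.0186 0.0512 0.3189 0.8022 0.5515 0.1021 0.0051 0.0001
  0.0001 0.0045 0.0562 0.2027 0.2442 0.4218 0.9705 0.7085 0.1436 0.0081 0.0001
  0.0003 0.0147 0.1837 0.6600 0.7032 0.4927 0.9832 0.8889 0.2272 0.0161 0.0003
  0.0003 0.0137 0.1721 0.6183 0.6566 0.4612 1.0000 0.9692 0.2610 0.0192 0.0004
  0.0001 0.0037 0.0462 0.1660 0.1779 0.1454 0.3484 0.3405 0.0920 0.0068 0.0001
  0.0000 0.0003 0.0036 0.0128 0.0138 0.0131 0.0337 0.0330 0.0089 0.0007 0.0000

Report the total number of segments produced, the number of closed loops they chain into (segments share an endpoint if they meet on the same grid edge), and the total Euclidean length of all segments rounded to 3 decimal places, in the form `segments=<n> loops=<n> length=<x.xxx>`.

segments=18 loops=1 length=16.445

cell (0,5): code 0100 → (0.391,6.000)–(1.000,5.253)
cell (0,6): code 1100 → (0.729,7.000)–(0.391,6.000)
cell (0,7): code 1000 → (1.000,7.246)–(0.729,7.000)
cell (1,5): code 0110 → (1.000,5.253)–(2.000,5.035)
cell (1,7): code 1001 → (2.000,7.474)–(1.000,7.246)
cell (2,2): code 0100 → (2.521,3.000)–(3.000,2.540)
cell (2,3): code 1100 → (2.429,4.000)–(2.521,3.000)
cell (2,4): code 1100 → (2.271,5.000)–(2.429,4.000)
cell (2,5): code 1110 → (2.000,5.035)–(2.271,5.000)
cell (2,7): code 1001 → (3.000,7.677)–(2.000,7.474)
cell (3,2): code 0110 → (3.000,2.540)–(4.000,2.603)
cell (3,7): code 1001 → (4.000,7.746)–(3.000,7.677)
cell (4,2): code 0010 → (4.000,2.603)–(4.392,3.000)
cell (4,3): code 0011 → (4.392,3.000)–(4.450,4.000)
cell (4,4): code 0011 → (4.450,4.000)–(4.064,5.000)
cell (4,5): code 0011 → (4.064,5.000)–(4.858,6.000)
cell (4,6): code 0011 → (4.858,6.000)–(4.840,7.000)
cell (4,7): code 0001 → (4.840,7.000)–(4.000,7.746)
total: 18 segments, chained into 1 closed loop(s), length Σ = 16.444926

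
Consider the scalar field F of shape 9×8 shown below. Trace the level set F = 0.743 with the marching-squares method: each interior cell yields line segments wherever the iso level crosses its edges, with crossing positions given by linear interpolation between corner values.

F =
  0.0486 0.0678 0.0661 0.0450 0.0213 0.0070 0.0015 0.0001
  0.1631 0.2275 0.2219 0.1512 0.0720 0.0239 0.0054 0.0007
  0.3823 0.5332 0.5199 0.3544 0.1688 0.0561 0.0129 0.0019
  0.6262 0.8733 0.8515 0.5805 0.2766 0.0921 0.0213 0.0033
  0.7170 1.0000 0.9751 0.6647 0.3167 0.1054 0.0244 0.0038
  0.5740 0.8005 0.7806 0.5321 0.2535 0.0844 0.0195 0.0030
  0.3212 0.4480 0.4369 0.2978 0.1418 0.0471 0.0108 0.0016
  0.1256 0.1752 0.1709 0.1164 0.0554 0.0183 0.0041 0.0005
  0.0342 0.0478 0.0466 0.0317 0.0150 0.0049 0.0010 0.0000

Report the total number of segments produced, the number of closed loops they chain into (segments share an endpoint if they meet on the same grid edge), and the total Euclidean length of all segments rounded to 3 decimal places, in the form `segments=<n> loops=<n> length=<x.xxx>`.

segments=10 loops=1 length=8.148

cell (2,0): code 0100 → (2.617,1.000)–(3.000,0.473)
cell (2,1): code 1100 → (2.673,2.000)–(2.617,1.000)
cell (2,2): code 1000 → (3.000,2.400)–(2.673,2.000)
cell (3,0): code 0110 → (3.000,0.473)–(4.000,0.092)
cell (3,2): code 1001 → (4.000,2.748)–(3.000,2.400)
cell (4,0): code 0110 → (4.000,0.092)–(5.000,0.746)
cell (4,2): code 1001 → (5.000,2.151)–(4.000,2.748)
cell (5,0): code 0010 → (5.000,0.746)–(5.163,1.000)
cell (5,1): code 0011 → (5.163,1.000)–(5.109,2.000)
cell (5,2): code 0001 → (5.109,2.000)–(5.000,2.151)
total: 10 segments, chained into 1 closed loop(s), length Σ = 8.148386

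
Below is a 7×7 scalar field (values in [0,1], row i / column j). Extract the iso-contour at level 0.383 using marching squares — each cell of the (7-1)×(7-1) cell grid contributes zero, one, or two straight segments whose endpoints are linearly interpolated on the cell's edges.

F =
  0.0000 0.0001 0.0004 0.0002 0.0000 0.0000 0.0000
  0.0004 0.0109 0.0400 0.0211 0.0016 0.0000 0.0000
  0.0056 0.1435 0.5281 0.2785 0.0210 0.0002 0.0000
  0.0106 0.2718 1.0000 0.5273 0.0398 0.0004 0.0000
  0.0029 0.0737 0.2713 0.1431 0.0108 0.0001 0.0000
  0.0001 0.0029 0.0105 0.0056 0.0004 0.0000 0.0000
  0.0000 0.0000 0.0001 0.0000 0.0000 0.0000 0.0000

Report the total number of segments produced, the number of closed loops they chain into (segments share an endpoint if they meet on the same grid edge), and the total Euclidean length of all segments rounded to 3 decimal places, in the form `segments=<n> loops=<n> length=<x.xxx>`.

segments=8 loops=1 length=6.264

cell (1,1): code 0100 → (1.703,2.000)–(2.000,1.623)
cell (1,2): code 1000 → (2.000,2.581)–(1.703,2.000)
cell (2,1): code 0110 → (2.000,1.623)–(3.000,1.153)
cell (2,2): code 1101 → (2.420,3.000)–(2.000,2.581)
cell (2,3): code 1000 → (3.000,3.296)–(2.420,3.000)
cell (3,1): code 0010 → (3.000,1.153)–(3.847,2.000)
cell (3,2): code 0011 → (3.847,2.000)–(3.376,3.000)
cell (3,3): code 0001 → (3.376,3.000)–(3.000,3.296)
total: 8 segments, chained into 1 closed loop(s), length Σ = 6.263869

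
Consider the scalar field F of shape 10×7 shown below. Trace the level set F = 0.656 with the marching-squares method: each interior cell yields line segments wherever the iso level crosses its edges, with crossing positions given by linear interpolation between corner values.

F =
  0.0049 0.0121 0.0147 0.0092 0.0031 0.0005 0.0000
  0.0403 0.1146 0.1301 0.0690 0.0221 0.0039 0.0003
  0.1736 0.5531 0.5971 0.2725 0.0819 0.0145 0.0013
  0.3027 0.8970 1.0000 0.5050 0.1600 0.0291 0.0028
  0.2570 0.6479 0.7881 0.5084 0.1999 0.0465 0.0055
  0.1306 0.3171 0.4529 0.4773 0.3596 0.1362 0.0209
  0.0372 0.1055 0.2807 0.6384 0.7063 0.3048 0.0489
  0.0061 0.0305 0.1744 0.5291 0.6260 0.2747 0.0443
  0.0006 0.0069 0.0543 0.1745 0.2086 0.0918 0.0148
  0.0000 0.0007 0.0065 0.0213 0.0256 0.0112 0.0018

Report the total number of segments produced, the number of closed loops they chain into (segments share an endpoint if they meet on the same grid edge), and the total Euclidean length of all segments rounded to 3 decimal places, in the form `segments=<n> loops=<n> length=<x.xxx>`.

segments=12 loops=2 length=9.254

cell (2,0): code 0100 → (2.299,1.000)–(3.000,0.594)
cell (2,1): code 1100 → (2.146,2.000)–(2.299,1.000)
cell (2,2): code 1000 → (3.000,2.695)–(2.146,2.000)
cell (3,0): code 0010 → (3.000,0.594)–(3.967,1.000)
cell (3,1): code 0111 → (3.967,1.000)–(4.000,1.058)
cell (3,2): code 1001 → (4.000,2.472)–(3.000,2.695)
cell (4,1): code 0010 → (4.000,1.058)–(4.394,2.000)
cell (4,2): code 0001 → (4.394,2.000)–(4.000,2.472)
cell (5,3): code 0100 → (5.855,4.000)–(6.000,3.259)
cell (5,4): code 1000 → (6.000,4.125)–(5.855,4.000)
cell (6,3): code 0010 → (6.000,3.259)–(6.626,4.000)
cell (6,4): code 0001 → (6.626,4.000)–(6.000,4.125)
total: 12 segments, chained into 2 closed loop(s), length Σ = 9.253932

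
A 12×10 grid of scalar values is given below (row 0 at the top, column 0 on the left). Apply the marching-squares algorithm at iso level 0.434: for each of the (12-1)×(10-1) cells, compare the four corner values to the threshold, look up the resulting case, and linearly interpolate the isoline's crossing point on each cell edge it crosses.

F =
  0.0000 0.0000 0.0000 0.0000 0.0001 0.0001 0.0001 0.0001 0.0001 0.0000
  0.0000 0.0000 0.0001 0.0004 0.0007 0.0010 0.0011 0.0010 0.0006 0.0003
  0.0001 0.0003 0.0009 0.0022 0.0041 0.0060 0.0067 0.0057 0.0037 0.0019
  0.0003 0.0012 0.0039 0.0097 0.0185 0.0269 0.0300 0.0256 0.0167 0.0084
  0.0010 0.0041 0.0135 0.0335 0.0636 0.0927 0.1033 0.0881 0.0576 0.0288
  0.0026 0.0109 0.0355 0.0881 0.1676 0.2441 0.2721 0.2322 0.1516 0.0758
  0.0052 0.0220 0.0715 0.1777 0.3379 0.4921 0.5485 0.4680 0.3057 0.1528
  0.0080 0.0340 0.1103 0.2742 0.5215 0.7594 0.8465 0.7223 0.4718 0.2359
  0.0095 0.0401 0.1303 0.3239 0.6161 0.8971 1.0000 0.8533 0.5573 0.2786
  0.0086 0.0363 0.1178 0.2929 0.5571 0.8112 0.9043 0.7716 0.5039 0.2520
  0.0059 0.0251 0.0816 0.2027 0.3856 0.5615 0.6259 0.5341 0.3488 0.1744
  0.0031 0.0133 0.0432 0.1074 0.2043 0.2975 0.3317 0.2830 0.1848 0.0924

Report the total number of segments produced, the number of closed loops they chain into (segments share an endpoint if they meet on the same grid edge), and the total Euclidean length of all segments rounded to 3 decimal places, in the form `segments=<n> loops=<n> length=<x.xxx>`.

segments=20 loops=1 length=15.725

cell (5,4): code 0100 → (5.766,5.000)–(6.000,4.623)
cell (5,5): code 1100 → (5.586,6.000)–(5.766,5.000)
cell (5,6): code 1100 → (5.856,7.000)–(5.586,6.000)
cell (5,7): code 1000 → (6.000,7.209)–(5.856,7.000)
cell (6,3): code 0100 → (6.523,4.000)–(7.000,3.646)
cell (6,4): code 1110 → (6.000,4.623)–(6.523,4.000)
cell (6,7): code 1101 → (6.772,8.000)–(6.000,7.209)
cell (6,8): code 1000 → (7.000,8.160)–(6.772,8.000)
cell (7,3): code 0110 → (7.000,3.646)–(8.000,3.377)
cell (7,8): code 1001 → (8.000,8.442)–(7.000,8.160)
cell (8,3): code 0110 → (8.000,3.377)–(9.000,3.534)
cell (8,8): code 1001 → (9.000,8.277)–(8.000,8.442)
cell (9,3): code 0010 → (9.000,3.534)–(9.718,4.000)
cell (9,4): code 0111 → (9.718,4.000)–(10.000,4.275)
cell (9,7): code 1011 → (10.000,7.540)–(9.451,8.000)
cell (9,8): code 0001 → (9.451,8.000)–(9.000,8.277)
cell (10,4): code 0010 → (10.000,4.275)–(10.483,5.000)
cell (10,5): code 0011 → (10.483,5.000)–(10.652,6.000)
cell (10,6): code 0011 → (10.652,6.000)–(10.399,7.000)
cell (10,7): code 0001 → (10.399,7.000)–(10.000,7.540)
total: 20 segments, chained into 1 closed loop(s), length Σ = 15.725156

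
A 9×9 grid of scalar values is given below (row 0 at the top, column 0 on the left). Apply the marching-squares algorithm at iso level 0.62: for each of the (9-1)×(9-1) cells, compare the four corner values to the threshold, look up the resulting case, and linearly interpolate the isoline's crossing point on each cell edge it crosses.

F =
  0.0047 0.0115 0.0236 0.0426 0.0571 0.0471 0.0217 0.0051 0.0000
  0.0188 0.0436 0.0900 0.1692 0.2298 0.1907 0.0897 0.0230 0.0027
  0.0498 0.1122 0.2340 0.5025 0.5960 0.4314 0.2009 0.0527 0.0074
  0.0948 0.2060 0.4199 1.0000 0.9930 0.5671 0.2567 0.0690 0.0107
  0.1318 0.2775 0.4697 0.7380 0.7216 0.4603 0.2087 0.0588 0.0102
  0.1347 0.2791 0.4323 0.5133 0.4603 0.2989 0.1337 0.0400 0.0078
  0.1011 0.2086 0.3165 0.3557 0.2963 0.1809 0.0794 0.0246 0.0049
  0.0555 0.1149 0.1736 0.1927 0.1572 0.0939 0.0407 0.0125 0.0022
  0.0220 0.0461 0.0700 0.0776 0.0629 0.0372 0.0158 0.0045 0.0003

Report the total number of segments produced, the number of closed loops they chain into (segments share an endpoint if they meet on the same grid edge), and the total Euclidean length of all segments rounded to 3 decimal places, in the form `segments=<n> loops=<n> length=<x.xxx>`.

segments=8 loops=1 length=7.685

cell (2,2): code 0100 → (2.236,3.000)–(3.000,2.345)
cell (2,3): code 1100 → (2.060,4.000)–(2.236,3.000)
cell (2,4): code 1000 → (3.000,4.876)–(2.060,4.000)
cell (3,2): code 0110 → (3.000,2.345)–(4.000,2.560)
cell (3,4): code 1001 → (4.000,4.389)–(3.000,4.876)
cell (4,2): code 0010 → (4.000,2.560)–(4.525,3.000)
cell (4,3): code 0011 → (4.525,3.000)–(4.389,4.000)
cell (4,4): code 0001 → (4.389,4.000)–(4.000,4.389)
total: 8 segments, chained into 1 closed loop(s), length Σ = 7.685283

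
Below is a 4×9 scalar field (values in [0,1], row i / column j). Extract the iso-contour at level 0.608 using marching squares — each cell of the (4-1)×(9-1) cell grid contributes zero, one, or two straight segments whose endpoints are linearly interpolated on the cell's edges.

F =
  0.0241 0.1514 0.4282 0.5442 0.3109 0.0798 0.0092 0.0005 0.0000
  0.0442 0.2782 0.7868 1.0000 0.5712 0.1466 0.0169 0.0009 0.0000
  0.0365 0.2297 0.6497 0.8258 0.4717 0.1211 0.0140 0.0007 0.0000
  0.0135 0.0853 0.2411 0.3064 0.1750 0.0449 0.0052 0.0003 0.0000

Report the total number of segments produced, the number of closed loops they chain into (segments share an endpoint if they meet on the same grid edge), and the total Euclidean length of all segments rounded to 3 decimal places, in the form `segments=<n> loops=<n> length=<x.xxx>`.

segments=8 loops=1 length=6.940

cell (0,1): code 0100 → (0.501,2.000)–(1.000,1.648)
cell (0,2): code 1100 → (0.140,3.000)–(0.501,2.000)
cell (0,3): code 1000 → (1.000,3.914)–(0.140,3.000)
cell (1,1): code 0110 → (1.000,1.648)–(2.000,1.901)
cell (1,3): code 1001 → (2.000,3.615)–(1.000,3.914)
cell (2,1): code 0010 → (2.000,1.901)–(2.102,2.000)
cell (2,2): code 0011 → (2.102,2.000)–(2.419,3.000)
cell (2,3): code 0001 → (2.419,3.000)–(2.000,3.615)
total: 8 segments, chained into 1 closed loop(s), length Σ = 6.939554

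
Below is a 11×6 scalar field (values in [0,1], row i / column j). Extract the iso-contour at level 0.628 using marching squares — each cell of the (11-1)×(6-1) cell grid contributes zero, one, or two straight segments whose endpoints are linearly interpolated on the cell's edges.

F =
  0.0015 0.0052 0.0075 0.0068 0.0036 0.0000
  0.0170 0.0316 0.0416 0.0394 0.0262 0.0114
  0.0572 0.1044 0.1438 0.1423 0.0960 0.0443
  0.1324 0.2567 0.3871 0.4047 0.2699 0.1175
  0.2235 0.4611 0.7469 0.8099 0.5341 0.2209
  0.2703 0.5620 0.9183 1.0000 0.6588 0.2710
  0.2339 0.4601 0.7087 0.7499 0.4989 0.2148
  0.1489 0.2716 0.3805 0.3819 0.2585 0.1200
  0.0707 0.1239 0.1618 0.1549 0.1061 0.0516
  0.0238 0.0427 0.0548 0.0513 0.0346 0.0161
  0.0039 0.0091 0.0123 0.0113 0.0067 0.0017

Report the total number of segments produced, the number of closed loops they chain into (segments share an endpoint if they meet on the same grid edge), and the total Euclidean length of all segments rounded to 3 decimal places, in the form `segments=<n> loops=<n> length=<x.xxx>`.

cell (3,1): code 0100 → (3.670,2.000)–(4.000,1.584)
cell (3,2): code 1100 → (3.551,3.000)–(3.670,2.000)
cell (3,3): code 1000 → (4.000,3.660)–(3.551,3.000)
cell (4,1): code 0110 → (4.000,1.584)–(5.000,1.185)
cell (4,3): code 1101 → (4.753,4.000)–(4.000,3.660)
cell (4,4): code 1000 → (5.000,4.079)–(4.753,4.000)
cell (5,1): code 0110 → (5.000,1.185)–(6.000,1.675)
cell (5,3): code 1011 → (6.000,3.486)–(5.193,4.000)
cell (5,4): code 0001 → (5.193,4.000)–(5.000,4.079)
cell (6,1): code 0010 → (6.000,1.675)–(6.246,2.000)
cell (6,2): code 0011 → (6.246,2.000)–(6.331,3.000)
cell (6,3): code 0001 → (6.331,3.000)–(6.000,3.486)
total: 12 segments, chained into 1 closed loop(s), length Σ = 8.776565

segments=12 loops=1 length=8.777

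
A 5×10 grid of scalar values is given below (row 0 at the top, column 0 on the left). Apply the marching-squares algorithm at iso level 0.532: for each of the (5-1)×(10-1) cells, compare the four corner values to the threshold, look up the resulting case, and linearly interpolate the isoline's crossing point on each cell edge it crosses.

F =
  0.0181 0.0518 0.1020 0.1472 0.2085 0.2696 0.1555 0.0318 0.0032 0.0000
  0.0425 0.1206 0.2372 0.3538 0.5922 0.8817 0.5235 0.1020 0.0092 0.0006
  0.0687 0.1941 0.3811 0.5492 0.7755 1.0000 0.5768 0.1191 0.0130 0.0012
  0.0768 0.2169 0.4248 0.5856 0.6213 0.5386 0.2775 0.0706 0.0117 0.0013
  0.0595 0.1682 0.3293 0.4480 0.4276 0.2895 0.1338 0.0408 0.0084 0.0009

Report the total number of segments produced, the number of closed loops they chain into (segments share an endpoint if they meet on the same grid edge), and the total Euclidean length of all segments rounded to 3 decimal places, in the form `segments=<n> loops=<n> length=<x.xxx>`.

cell (0,3): code 0100 → (0.843,4.000)–(1.000,3.747)
cell (0,4): code 1100 → (0.429,5.000)–(0.843,4.000)
cell (0,5): code 1000 → (1.000,5.976)–(0.429,5.000)
cell (1,2): code 0100 → (1.912,3.000)–(2.000,2.898)
cell (1,3): code 1110 → (1.000,3.747)–(1.912,3.000)
cell (1,5): code 1101 → (1.159,6.000)–(1.000,5.976)
cell (1,6): code 1000 → (2.000,6.098)–(1.159,6.000)
cell (2,2): code 0110 → (2.000,2.898)–(3.000,2.667)
cell (2,5): code 1011 → (3.000,5.025)–(2.150,6.000)
cell (2,6): code 0001 → (2.150,6.000)–(2.000,6.098)
cell (3,2): code 0010 → (3.000,2.667)–(3.390,3.000)
cell (3,3): code 0011 → (3.390,3.000)–(3.461,4.000)
cell (3,4): code 0011 → (3.461,4.000)–(3.026,5.000)
cell (3,5): code 0001 → (3.026,5.000)–(3.000,5.025)
total: 14 segments, chained into 1 closed loop(s), length Σ = 9.973343

segments=14 loops=1 length=9.973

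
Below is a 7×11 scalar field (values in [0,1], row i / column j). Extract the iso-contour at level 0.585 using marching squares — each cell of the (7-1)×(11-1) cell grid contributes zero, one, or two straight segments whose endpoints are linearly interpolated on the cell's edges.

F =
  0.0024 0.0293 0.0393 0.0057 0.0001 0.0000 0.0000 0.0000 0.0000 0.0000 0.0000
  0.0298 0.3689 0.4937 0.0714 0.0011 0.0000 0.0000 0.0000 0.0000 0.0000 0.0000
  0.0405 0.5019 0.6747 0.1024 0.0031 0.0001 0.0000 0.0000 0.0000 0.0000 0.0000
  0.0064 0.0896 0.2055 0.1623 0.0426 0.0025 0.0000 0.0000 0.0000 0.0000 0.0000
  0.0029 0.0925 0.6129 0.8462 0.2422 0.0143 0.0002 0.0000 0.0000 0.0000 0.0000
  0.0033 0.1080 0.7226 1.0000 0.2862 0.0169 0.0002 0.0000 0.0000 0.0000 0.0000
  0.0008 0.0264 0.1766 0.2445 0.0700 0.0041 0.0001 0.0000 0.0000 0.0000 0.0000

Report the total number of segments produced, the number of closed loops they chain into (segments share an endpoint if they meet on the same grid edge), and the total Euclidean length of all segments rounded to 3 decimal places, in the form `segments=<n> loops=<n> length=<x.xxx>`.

segments=12 loops=2 length=7.955

cell (1,1): code 0100 → (1.504,2.000)–(2.000,1.481)
cell (1,2): code 1000 → (2.000,2.157)–(1.504,2.000)
cell (2,1): code 0010 → (2.000,1.481)–(2.191,2.000)
cell (2,2): code 0001 → (2.191,2.000)–(2.000,2.157)
cell (3,1): code 0100 → (3.932,2.000)–(4.000,1.946)
cell (3,2): code 1100 → (3.618,3.000)–(3.932,2.000)
cell (3,3): code 1000 → (4.000,3.432)–(3.618,3.000)
cell (4,1): code 0110 → (4.000,1.946)–(5.000,1.776)
cell (4,3): code 1001 → (5.000,3.581)–(4.000,3.432)
cell (5,1): code 0010 → (5.000,1.776)–(5.252,2.000)
cell (5,2): code 0011 → (5.252,2.000)–(5.549,3.000)
cell (5,3): code 0001 → (5.549,3.000)–(5.000,3.581)
total: 12 segments, chained into 2 closed loop(s), length Σ = 7.955380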